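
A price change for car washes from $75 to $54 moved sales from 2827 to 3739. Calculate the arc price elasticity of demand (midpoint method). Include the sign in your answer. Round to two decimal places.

-0.85

ΔQ = 3739 − 2827 = 912; ΔP = 54 − 75 = -21.
Midpoints: P̄ = 64.50, Q̄ = 3283.0.
ε = (ΔQ/ΔP)(P̄/Q̄) = (912/-21)(64.50/3283.0).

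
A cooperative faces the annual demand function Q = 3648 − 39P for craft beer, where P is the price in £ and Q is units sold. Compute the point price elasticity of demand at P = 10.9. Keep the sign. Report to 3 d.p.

At P = 10.9, Q = 3222.900.
dQ/dP = −39.
ε = (dQ/dP)(P/Q) = (-39)(10.9/3222.900).

-0.132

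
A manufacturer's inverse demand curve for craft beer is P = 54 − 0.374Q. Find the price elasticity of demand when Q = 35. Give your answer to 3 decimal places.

At Q = 35, P = 54 − 0.374(35) = 40.91.
dP/dQ = −0.374, so dQ/dP = 1/(−0.374) = -2.674.
ε = (dQ/dP)(P/Q) = (-2.674)(40.91/35).

-3.125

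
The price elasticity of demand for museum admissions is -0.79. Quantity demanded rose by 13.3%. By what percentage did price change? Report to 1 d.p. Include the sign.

%ΔP ≈ %ΔQ / ε = (13.3%)/(-0.79) = -16.84%.

-16.8%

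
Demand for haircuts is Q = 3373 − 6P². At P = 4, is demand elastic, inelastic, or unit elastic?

Q = 3277, dQ/dP = -48.
ε = (dQ/dP)(P/Q) ≈ -0.059.
|ε| = 0.06 < 1.

inelastic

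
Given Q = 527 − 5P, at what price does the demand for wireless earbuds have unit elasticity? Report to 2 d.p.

For linear demand Q = a − bP, ε = −bP/(a − bP). |ε| = 1 when bP = a − bP, i.e. P = a/(2b).
P = 527/(2·5) = 527/10 = 52.7000.

52.70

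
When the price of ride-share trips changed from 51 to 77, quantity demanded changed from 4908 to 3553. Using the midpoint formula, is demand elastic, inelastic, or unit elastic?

inelastic

Arc ε ≈ -0.788.
|ε| = 0.79 < 1.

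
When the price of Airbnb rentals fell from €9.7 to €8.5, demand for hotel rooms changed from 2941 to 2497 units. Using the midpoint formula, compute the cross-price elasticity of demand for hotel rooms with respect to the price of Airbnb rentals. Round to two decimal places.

ΔQ_x = 2497 − 2941 = -444; ΔP_y = 8.5 − 9.7 = -1.2.
Midpoints: P̄_y = 9.10, Q̄_x = 2719.0.
ε_xy = (ΔQ_x/ΔP_y)(P̄_y/Q̄_x) = (-444/-1.2)(9.10/2719.0).

1.24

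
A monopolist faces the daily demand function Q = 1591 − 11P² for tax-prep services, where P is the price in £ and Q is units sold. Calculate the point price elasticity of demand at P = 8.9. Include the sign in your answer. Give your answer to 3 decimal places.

-2.421

At P = 8.9, Q = 719.690.
dQ/dP = −22P = -195.800.
ε = (dQ/dP)(P/Q) = (-195.800)(8.9/719.690).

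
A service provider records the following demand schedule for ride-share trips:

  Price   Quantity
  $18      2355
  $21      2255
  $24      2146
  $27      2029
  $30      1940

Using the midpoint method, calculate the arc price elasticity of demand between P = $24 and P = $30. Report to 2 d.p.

-0.45

At P = 24, Q = 2146; at P = 30, Q = 1940.
ΔQ = -206, ΔP = 6. Midpoints: P̄ = 27.00, Q̄ = 2043.0.
ε = (ΔQ/ΔP)(P̄/Q̄) = (-206/6)(27.00/2043.0).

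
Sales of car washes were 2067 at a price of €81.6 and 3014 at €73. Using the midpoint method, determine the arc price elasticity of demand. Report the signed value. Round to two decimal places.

-3.35

ΔQ = 3014 − 2067 = 947; ΔP = 73 − 81.6 = -8.6.
Midpoints: P̄ = 77.30, Q̄ = 2540.5.
ε = (ΔQ/ΔP)(P̄/Q̄) = (947/-8.6)(77.30/2540.5).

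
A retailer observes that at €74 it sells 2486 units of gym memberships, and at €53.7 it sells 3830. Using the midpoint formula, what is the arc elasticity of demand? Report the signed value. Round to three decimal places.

-1.339

ΔQ = 3830 − 2486 = 1344; ΔP = 53.7 − 74 = -20.3.
Midpoints: P̄ = 63.85, Q̄ = 3158.0.
ε = (ΔQ/ΔP)(P̄/Q̄) = (1344/-20.3)(63.85/3158.0).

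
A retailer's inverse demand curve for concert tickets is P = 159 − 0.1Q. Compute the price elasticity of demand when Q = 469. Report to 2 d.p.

-2.39

At Q = 469, P = 159 − 0.1(469) = 112.10.
dP/dQ = −0.1, so dQ/dP = 1/(−0.1) = -10.000.
ε = (dQ/dP)(P/Q) = (-10.000)(112.10/469).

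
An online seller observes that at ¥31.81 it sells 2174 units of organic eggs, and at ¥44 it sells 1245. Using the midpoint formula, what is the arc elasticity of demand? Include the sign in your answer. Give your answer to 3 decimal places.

ΔQ = 1245 − 2174 = -929; ΔP = 44 − 31.81 = 12.19.
Midpoints: P̄ = 37.91, Q̄ = 1709.5.
ε = (ΔQ/ΔP)(P̄/Q̄) = (-929/12.19)(37.91/1709.5).

-1.690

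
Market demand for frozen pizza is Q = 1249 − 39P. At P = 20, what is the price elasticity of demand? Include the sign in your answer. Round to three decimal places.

At P = 20, Q = 469.
dQ/dP = −39.
ε = (dQ/dP)(P/Q) = (-39)(20/469).

-1.663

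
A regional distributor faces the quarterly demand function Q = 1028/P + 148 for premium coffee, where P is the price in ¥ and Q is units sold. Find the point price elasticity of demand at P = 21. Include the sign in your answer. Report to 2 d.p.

-0.25

At P = 21, Q = 196.952.
dQ/dP = −1028/P² = -2.331.
ε = (dQ/dP)(P/Q) = (-2.331)(21/196.952).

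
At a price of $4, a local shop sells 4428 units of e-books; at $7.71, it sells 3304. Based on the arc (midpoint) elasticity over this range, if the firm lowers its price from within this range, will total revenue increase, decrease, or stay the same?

Arc ε = (-1124/3.71)(5.86/3866.0) ≈ -0.459.
|ε| = 0.46 < 1, so demand is inelastic. A price cut therefore reduces total revenue.

decrease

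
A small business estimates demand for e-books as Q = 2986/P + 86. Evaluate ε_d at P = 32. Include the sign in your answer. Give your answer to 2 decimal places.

-0.52

At P = 32, Q = 179.312.
dQ/dP = −2986/P² = -2.916.
ε = (dQ/dP)(P/Q) = (-2.916)(32/179.312).
|ε| < 1, so demand is inelastic at this price.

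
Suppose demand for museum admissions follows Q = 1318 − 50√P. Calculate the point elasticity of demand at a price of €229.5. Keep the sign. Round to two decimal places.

-0.68

At P = 229.5, Q = 560.537.
dQ/dP = −50/(2√P) = -1.650.
ε = (dQ/dP)(P/Q) = (-1.650)(229.5/560.537).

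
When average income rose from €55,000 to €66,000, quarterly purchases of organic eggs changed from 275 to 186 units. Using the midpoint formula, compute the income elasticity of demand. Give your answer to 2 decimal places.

-2.12

ΔQ = -89, ΔI = 11000. Midpoints: Ī = 60,500, Q̄ = 230.5.
ε_I = (ΔQ/ΔI)(Ī/Q̄) = (-89/11000)(60500/230.5).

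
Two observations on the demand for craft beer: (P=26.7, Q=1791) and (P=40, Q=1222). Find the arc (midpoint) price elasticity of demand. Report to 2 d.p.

ΔQ = 1222 − 1791 = -569; ΔP = 40 − 26.7 = 13.3.
Midpoints: P̄ = 33.35, Q̄ = 1506.5.
ε = (ΔQ/ΔP)(P̄/Q̄) = (-569/13.3)(33.35/1506.5).

-0.95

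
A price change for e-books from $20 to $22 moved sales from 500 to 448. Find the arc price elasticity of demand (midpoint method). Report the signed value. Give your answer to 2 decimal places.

ΔQ = 448 − 500 = -52; ΔP = 22 − 20 = 2.
Midpoints: P̄ = 21.00, Q̄ = 474.0.
ε = (ΔQ/ΔP)(P̄/Q̄) = (-52/2)(21.00/474.0).

-1.15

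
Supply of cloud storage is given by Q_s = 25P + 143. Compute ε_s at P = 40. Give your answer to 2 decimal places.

0.87

At P = 40, Q_s = 1143.
dQ_s/dP = 25.
ε_s = (dQ_s/dP)(P/Q_s) = (25)(40/1143).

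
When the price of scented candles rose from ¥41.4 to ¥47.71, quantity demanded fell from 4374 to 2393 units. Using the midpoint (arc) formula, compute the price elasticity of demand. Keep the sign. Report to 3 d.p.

ΔQ = 2393 − 4374 = -1981; ΔP = 47.71 − 41.4 = 6.31.
Midpoints: P̄ = 44.55, Q̄ = 3383.5.
ε = (ΔQ/ΔP)(P̄/Q̄) = (-1981/6.31)(44.55/3383.5).

-4.134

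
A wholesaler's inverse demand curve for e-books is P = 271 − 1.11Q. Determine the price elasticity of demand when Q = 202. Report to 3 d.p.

-0.209

At Q = 202, P = 271 − 1.11(202) = 46.78.
dP/dQ = −1.11, so dQ/dP = 1/(−1.11) = -0.901.
ε = (dQ/dP)(P/Q) = (-0.901)(46.78/202).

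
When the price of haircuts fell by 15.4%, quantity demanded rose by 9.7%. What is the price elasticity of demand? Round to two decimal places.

ε = %ΔQ / %ΔP = (9.7)/(-15.4) = -0.630.

-0.63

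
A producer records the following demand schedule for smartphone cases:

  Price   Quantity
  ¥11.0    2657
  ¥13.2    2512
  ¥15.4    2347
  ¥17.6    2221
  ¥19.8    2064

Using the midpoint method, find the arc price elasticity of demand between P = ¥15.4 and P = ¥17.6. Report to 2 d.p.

-0.41

At P = 15.4, Q = 2347; at P = 17.6, Q = 2221.
ΔQ = -126, ΔP = 2.2. Midpoints: P̄ = 16.50, Q̄ = 2284.0.
ε = (ΔQ/ΔP)(P̄/Q̄) = (-126/2.2)(16.50/2284.0).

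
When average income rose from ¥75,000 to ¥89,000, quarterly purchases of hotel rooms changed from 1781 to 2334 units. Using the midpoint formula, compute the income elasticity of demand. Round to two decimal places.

ΔQ = 553, ΔI = 14000. Midpoints: Ī = 82,000, Q̄ = 2057.5.
ε_I = (ΔQ/ΔI)(Ī/Q̄) = (553/14000)(82000/2057.5).
ε_I > 0, so the good is normal.

1.57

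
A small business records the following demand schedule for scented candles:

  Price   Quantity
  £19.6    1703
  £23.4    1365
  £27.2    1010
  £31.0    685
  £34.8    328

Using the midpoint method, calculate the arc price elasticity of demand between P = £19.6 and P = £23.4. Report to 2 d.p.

-1.25

At P = 19.6, Q = 1703; at P = 23.4, Q = 1365.
ΔQ = -338, ΔP = 3.8. Midpoints: P̄ = 21.50, Q̄ = 1534.0.
ε = (ΔQ/ΔP)(P̄/Q̄) = (-338/3.8)(21.50/1534.0).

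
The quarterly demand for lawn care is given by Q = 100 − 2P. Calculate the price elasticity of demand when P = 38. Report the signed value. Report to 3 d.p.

At P = 38, Q = 24.
dQ/dP = −2.
ε = (dQ/dP)(P/Q) = (-2)(38/24).
|ε| > 1, so demand is elastic at this price.

-3.167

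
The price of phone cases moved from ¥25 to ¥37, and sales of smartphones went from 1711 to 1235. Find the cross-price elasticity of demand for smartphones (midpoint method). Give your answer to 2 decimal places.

-0.83

ΔQ_x = 1235 − 1711 = -476; ΔP_y = 37 − 25 = 12.
Midpoints: P̄_y = 31.00, Q̄_x = 1473.0.
ε_xy = (ΔQ_x/ΔP_y)(P̄_y/Q̄_x) = (-476/12)(31.00/1473.0).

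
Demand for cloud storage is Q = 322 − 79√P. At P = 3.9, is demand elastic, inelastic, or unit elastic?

inelastic

Q = 165.988, dQ/dP = -20.002.
ε = (dQ/dP)(P/Q) ≈ -0.470.
|ε| = 0.47 < 1.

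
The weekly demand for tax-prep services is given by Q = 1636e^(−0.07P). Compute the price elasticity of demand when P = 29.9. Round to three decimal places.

-2.093

At P = 29.9, Q = 201.746.
dQ/dP = −0.07·1636e^(−0.07P) = −0.07Q = -14.122.
ε = (dQ/dP)(P/Q) = (-14.122)(29.9/201.746).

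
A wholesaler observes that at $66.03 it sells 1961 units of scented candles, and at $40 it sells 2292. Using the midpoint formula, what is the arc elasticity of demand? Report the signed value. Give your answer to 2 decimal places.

ΔQ = 2292 − 1961 = 331; ΔP = 40 − 66.03 = -26.03.
Midpoints: P̄ = 53.02, Q̄ = 2126.5.
ε = (ΔQ/ΔP)(P̄/Q̄) = (331/-26.03)(53.02/2126.5).

-0.32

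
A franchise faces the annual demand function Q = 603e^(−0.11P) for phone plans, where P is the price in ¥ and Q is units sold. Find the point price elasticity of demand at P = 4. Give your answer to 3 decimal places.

-0.440

At P = 4, Q = 388.354.
dQ/dP = −0.11·603e^(−0.11P) = −0.11Q = -42.719.
ε = (dQ/dP)(P/Q) = (-42.719)(4/388.354).
|ε| < 1, so demand is inelastic at this price.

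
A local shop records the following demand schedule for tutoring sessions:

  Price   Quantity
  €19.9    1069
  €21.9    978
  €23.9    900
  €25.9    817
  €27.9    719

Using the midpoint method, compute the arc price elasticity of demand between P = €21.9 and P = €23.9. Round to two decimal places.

At P = 21.9, Q = 978; at P = 23.9, Q = 900.
ΔQ = -78, ΔP = 2.0. Midpoints: P̄ = 22.90, Q̄ = 939.0.
ε = (ΔQ/ΔP)(P̄/Q̄) = (-78/2.0)(22.90/939.0).

-0.95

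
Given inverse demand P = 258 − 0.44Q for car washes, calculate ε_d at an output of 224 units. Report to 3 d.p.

-1.618

At Q = 224, P = 258 − 0.44(224) = 159.44.
dP/dQ = −0.44, so dQ/dP = 1/(−0.44) = -2.273.
ε = (dQ/dP)(P/Q) = (-2.273)(159.44/224).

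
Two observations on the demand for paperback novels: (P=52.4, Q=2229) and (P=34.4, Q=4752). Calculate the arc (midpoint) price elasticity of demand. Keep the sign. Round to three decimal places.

ΔQ = 4752 − 2229 = 2523; ΔP = 34.4 − 52.4 = -18.
Midpoints: P̄ = 43.40, Q̄ = 3490.5.
ε = (ΔQ/ΔP)(P̄/Q̄) = (2523/-18)(43.40/3490.5).

-1.743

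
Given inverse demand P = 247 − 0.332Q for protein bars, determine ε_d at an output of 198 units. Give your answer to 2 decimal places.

-2.76

At Q = 198, P = 247 − 0.332(198) = 181.26.
dP/dQ = −0.332, so dQ/dP = 1/(−0.332) = -3.012.
ε = (dQ/dP)(P/Q) = (-3.012)(181.26/198).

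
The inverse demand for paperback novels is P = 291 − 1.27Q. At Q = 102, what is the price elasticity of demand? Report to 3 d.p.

At Q = 102, P = 291 − 1.27(102) = 161.46.
dP/dQ = −1.27, so dQ/dP = 1/(−1.27) = -0.787.
ε = (dQ/dP)(P/Q) = (-0.787)(161.46/102).

-1.246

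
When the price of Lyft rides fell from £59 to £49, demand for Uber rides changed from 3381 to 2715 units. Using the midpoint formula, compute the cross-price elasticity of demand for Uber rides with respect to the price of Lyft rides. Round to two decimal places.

ΔQ_x = 2715 − 3381 = -666; ΔP_y = 49 − 59 = -10.
Midpoints: P̄_y = 54.00, Q̄_x = 3048.0.
ε_xy = (ΔQ_x/ΔP_y)(P̄_y/Q̄_x) = (-666/-10)(54.00/3048.0).

1.18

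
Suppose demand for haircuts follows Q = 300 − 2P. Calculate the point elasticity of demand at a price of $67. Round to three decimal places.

At P = 67, Q = 166.
dQ/dP = −2.
ε = (dQ/dP)(P/Q) = (-2)(67/166).

-0.807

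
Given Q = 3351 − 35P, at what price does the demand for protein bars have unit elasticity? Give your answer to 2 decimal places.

For linear demand Q = a − bP, ε = −bP/(a − bP). |ε| = 1 when bP = a − bP, i.e. P = a/(2b).
P = 3351/(2·35) = 3351/70 = 47.8714.

47.87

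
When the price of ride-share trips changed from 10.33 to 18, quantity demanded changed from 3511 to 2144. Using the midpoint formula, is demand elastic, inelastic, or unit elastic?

inelastic

Arc ε ≈ -0.893.
|ε| = 0.89 < 1.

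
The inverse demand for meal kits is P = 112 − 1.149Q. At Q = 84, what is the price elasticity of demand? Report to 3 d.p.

At Q = 84, P = 112 − 1.149(84) = 15.48.
dP/dQ = −1.149, so dQ/dP = 1/(−1.149) = -0.870.
ε = (dQ/dP)(P/Q) = (-0.870)(15.48/84).

-0.160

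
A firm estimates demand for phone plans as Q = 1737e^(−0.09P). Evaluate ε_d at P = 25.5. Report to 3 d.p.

-2.295

At P = 25.5, Q = 175.023.
dQ/dP = −0.09·1737e^(−0.09P) = −0.09Q = -15.752.
ε = (dQ/dP)(P/Q) = (-15.752)(25.5/175.023).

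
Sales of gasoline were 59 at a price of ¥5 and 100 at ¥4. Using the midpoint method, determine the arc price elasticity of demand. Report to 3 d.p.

-2.321

ΔQ = 100 − 59 = 41; ΔP = 4 − 5 = -1.
Midpoints: P̄ = 4.50, Q̄ = 79.5.
ε = (ΔQ/ΔP)(P̄/Q̄) = (41/-1)(4.50/79.5).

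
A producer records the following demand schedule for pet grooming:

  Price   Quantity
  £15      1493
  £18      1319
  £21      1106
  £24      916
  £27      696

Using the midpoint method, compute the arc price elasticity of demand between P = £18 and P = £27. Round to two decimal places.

At P = 18, Q = 1319; at P = 27, Q = 696.
ΔQ = -623, ΔP = 9. Midpoints: P̄ = 22.50, Q̄ = 1007.5.
ε = (ΔQ/ΔP)(P̄/Q̄) = (-623/9)(22.50/1007.5).

-1.55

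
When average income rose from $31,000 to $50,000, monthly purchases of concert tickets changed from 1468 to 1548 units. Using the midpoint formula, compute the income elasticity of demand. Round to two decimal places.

ΔQ = 80, ΔI = 19000. Midpoints: Ī = 40,500, Q̄ = 1508.0.
ε_I = (ΔQ/ΔI)(Ī/Q̄) = (80/19000)(40500/1508.0).

0.11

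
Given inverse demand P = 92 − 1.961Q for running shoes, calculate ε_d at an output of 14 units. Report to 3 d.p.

-2.351

At Q = 14, P = 92 − 1.961(14) = 64.55.
dP/dQ = −1.961, so dQ/dP = 1/(−1.961) = -0.510.
ε = (dQ/dP)(P/Q) = (-0.510)(64.55/14).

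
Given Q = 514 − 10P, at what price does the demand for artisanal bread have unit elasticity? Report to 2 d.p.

For linear demand Q = a − bP, ε = −bP/(a − bP). |ε| = 1 when bP = a − bP, i.e. P = a/(2b).
P = 514/(2·10) = 514/20 = 25.7000.

25.70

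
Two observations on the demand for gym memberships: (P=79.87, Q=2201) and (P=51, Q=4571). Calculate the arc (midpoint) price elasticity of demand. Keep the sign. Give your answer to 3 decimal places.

-1.586

ΔQ = 4571 − 2201 = 2370; ΔP = 51 − 79.87 = -28.87.
Midpoints: P̄ = 65.44, Q̄ = 3386.0.
ε = (ΔQ/ΔP)(P̄/Q̄) = (2370/-28.87)(65.44/3386.0).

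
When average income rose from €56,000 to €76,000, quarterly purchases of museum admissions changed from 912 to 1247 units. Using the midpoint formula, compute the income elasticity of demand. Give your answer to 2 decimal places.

1.02

ΔQ = 335, ΔI = 20000. Midpoints: Ī = 66,000, Q̄ = 1079.5.
ε_I = (ΔQ/ΔI)(Ī/Q̄) = (335/20000)(66000/1079.5).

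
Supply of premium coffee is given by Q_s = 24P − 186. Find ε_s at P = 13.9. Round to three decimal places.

At P = 13.9, Q_s = 147.60.
dQ_s/dP = 24.
ε_s = (dQ_s/dP)(P/Q_s) = (24)(13.9/147.60).

2.260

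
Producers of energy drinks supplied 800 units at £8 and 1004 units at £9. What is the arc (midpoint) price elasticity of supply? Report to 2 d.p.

1.92

ΔQ = 1004 − 800 = 204; ΔP = 9 − 8 = 1.
Midpoints: P̄ = 8.50, Q̄ = 902.0.
ε_s = (ΔQ/ΔP)(P̄/Q̄) = (204/1)(8.50/902.0).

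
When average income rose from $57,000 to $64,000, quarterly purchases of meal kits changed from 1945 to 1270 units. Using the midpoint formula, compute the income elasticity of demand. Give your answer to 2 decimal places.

-3.63

ΔQ = -675, ΔI = 7000. Midpoints: Ī = 60,500, Q̄ = 1607.5.
ε_I = (ΔQ/ΔI)(Ī/Q̄) = (-675/7000)(60500/1607.5).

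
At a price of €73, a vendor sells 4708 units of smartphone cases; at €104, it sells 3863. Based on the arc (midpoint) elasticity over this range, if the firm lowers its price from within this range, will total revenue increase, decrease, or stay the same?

decrease

Arc ε = (-845/31)(88.50/4285.5) ≈ -0.563.
|ε| = 0.56 < 1, so demand is inelastic. A price cut therefore reduces total revenue.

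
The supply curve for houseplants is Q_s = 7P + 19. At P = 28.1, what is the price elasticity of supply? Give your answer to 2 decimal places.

At P = 28.1, Q_s = 215.70.
dQ_s/dP = 7.
ε_s = (dQ_s/dP)(P/Q_s) = (7)(28.1/215.70).

0.91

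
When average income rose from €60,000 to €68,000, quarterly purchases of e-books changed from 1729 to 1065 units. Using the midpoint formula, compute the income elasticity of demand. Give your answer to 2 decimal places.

ΔQ = -664, ΔI = 8000. Midpoints: Ī = 64,000, Q̄ = 1397.0.
ε_I = (ΔQ/ΔI)(Ī/Q̄) = (-664/8000)(64000/1397.0).

-3.80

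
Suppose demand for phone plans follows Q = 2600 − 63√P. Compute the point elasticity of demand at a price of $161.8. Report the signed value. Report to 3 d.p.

-0.223

At P = 161.8, Q = 1798.636.
dQ/dP = −63/(2√P) = -2.476.
ε = (dQ/dP)(P/Q) = (-2.476)(161.8/1798.636).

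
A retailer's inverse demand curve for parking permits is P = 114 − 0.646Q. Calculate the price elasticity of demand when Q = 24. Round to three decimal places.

-6.353

At Q = 24, P = 114 − 0.646(24) = 98.50.
dP/dQ = −0.646, so dQ/dP = 1/(−0.646) = -1.548.
ε = (dQ/dP)(P/Q) = (-1.548)(98.50/24).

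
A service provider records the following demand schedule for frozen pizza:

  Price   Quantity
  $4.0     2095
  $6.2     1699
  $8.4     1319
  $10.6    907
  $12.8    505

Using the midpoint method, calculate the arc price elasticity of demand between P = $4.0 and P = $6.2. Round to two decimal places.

-0.48

At P = 4.0, Q = 2095; at P = 6.2, Q = 1699.
ΔQ = -396, ΔP = 2.2. Midpoints: P̄ = 5.10, Q̄ = 1897.0.
ε = (ΔQ/ΔP)(P̄/Q̄) = (-396/2.2)(5.10/1897.0).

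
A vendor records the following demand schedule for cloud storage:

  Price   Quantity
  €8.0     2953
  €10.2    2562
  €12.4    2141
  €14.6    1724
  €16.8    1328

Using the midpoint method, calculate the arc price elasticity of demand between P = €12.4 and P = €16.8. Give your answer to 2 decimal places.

At P = 12.4, Q = 2141; at P = 16.8, Q = 1328.
ΔQ = -813, ΔP = 4.4. Midpoints: P̄ = 14.60, Q̄ = 1734.5.
ε = (ΔQ/ΔP)(P̄/Q̄) = (-813/4.4)(14.60/1734.5).

-1.56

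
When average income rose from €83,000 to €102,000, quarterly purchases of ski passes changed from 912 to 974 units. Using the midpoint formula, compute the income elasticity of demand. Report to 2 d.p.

0.32

ΔQ = 62, ΔI = 19000. Midpoints: Ī = 92,500, Q̄ = 943.0.
ε_I = (ΔQ/ΔI)(Ī/Q̄) = (62/19000)(92500/943.0).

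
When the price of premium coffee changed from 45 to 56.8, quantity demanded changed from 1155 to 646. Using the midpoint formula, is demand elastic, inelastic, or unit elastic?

elastic

Arc ε ≈ -2.438.
|ε| = 2.44 > 1.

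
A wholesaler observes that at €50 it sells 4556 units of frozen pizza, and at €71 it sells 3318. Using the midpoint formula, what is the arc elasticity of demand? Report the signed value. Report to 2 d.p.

ΔQ = 3318 − 4556 = -1238; ΔP = 71 − 50 = 21.
Midpoints: P̄ = 60.50, Q̄ = 3937.0.
ε = (ΔQ/ΔP)(P̄/Q̄) = (-1238/21)(60.50/3937.0).

-0.91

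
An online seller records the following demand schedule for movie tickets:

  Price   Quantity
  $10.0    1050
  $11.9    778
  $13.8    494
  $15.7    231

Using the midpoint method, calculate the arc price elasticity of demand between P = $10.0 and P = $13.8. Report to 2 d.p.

-2.26

At P = 10.0, Q = 1050; at P = 13.8, Q = 494.
ΔQ = -556, ΔP = 3.8. Midpoints: P̄ = 11.90, Q̄ = 772.0.
ε = (ΔQ/ΔP)(P̄/Q̄) = (-556/3.8)(11.90/772.0).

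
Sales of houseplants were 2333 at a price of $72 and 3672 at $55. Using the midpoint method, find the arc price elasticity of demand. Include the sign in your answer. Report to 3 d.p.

-1.666

ΔQ = 3672 − 2333 = 1339; ΔP = 55 − 72 = -17.
Midpoints: P̄ = 63.50, Q̄ = 3002.5.
ε = (ΔQ/ΔP)(P̄/Q̄) = (1339/-17)(63.50/3002.5).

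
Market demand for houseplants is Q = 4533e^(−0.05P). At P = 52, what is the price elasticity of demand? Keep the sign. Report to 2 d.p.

At P = 52, Q = 336.682.
dQ/dP = −0.05·4533e^(−0.05P) = −0.05Q = -16.834.
ε = (dQ/dP)(P/Q) = (-16.834)(52/336.682).

-2.60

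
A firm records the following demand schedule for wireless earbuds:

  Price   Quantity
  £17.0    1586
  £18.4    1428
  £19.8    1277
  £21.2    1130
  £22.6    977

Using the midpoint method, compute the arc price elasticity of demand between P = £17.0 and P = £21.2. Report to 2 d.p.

-1.53

At P = 17.0, Q = 1586; at P = 21.2, Q = 1130.
ΔQ = -456, ΔP = 4.2. Midpoints: P̄ = 19.10, Q̄ = 1358.0.
ε = (ΔQ/ΔP)(P̄/Q̄) = (-456/4.2)(19.10/1358.0).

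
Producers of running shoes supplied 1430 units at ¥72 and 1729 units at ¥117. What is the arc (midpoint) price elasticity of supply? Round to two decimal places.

ΔQ = 1729 − 1430 = 299; ΔP = 117 − 72 = 45.
Midpoints: P̄ = 94.50, Q̄ = 1579.5.
ε_s = (ΔQ/ΔP)(P̄/Q̄) = (299/45)(94.50/1579.5).

0.40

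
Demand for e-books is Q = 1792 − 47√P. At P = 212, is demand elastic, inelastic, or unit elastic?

Q = 1107.670, dQ/dP = -1.614.
ε = (dQ/dP)(P/Q) ≈ -0.309.
|ε| = 0.31 < 1.

inelastic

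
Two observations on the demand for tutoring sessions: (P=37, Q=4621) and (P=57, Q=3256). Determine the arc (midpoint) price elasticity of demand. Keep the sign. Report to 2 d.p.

ΔQ = 3256 − 4621 = -1365; ΔP = 57 − 37 = 20.
Midpoints: P̄ = 47.00, Q̄ = 3938.5.
ε = (ΔQ/ΔP)(P̄/Q̄) = (-1365/20)(47.00/3938.5).

-0.81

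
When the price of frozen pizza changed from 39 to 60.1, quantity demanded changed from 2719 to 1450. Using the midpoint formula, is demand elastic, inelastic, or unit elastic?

Arc ε ≈ -1.430.
|ε| = 1.43 > 1.

elastic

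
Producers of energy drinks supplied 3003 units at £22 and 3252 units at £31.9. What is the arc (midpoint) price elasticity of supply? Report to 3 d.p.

0.217

ΔQ = 3252 − 3003 = 249; ΔP = 31.9 − 22 = 9.9.
Midpoints: P̄ = 26.95, Q̄ = 3127.5.
ε_s = (ΔQ/ΔP)(P̄/Q̄) = (249/9.9)(26.95/3127.5).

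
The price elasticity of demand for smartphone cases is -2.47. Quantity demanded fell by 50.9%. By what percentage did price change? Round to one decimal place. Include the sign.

20.6%

%ΔP ≈ %ΔQ / ε = (-50.9%)/(-2.47) = 20.61%.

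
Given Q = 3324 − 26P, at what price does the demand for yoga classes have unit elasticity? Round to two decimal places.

For linear demand Q = a − bP, ε = −bP/(a − bP). |ε| = 1 when bP = a − bP, i.e. P = a/(2b).
P = 3324/(2·26) = 3324/52 = 63.9231.

63.92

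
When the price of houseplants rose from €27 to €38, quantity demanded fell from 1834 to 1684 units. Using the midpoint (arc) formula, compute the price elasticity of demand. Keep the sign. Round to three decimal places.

-0.252

ΔQ = 1684 − 1834 = -150; ΔP = 38 − 27 = 11.
Midpoints: P̄ = 32.50, Q̄ = 1759.0.
ε = (ΔQ/ΔP)(P̄/Q̄) = (-150/11)(32.50/1759.0).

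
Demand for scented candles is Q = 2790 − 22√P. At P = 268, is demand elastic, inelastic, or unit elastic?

inelastic

Q = 2429.844, dQ/dP = -0.672.
ε = (dQ/dP)(P/Q) ≈ -0.074.
|ε| = 0.07 < 1.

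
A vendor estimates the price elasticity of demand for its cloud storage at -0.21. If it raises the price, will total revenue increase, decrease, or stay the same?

increase

|ε| = 0.21 < 1, so demand is inelastic. A price rise therefore raises total revenue.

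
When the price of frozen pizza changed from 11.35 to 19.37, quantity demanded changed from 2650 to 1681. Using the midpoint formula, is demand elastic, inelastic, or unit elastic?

Arc ε ≈ -0.857.
|ε| = 0.86 < 1.

inelastic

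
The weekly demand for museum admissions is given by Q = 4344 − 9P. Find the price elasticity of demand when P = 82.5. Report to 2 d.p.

At P = 82.5, Q = 3601.500.
dQ/dP = −9.
ε = (dQ/dP)(P/Q) = (-9)(82.5/3601.500).

-0.21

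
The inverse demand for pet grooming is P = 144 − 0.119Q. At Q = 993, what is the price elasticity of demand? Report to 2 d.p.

At Q = 993, P = 144 − 0.119(993) = 25.83.
dP/dQ = −0.119, so dQ/dP = 1/(−0.119) = -8.403.
ε = (dQ/dP)(P/Q) = (-8.403)(25.83/993).

-0.22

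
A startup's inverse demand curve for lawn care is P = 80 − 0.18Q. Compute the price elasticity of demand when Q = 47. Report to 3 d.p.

At Q = 47, P = 80 − 0.18(47) = 71.54.
dP/dQ = −0.18, so dQ/dP = 1/(−0.18) = -5.556.
ε = (dQ/dP)(P/Q) = (-5.556)(71.54/47).

-8.456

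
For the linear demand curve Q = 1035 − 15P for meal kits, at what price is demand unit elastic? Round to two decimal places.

For linear demand Q = a − bP, ε = −bP/(a − bP). |ε| = 1 when bP = a − bP, i.e. P = a/(2b).
P = 1035/(2·15) = 1035/30 = 34.5000.

34.50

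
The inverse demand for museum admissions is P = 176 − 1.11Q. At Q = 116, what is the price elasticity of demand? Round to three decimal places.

-0.367

At Q = 116, P = 176 − 1.11(116) = 47.24.
dP/dQ = −1.11, so dQ/dP = 1/(−1.11) = -0.901.
ε = (dQ/dP)(P/Q) = (-0.901)(47.24/116).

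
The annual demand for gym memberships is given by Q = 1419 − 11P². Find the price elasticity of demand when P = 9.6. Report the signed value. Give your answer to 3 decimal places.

-5.003

At P = 9.6, Q = 405.240.
dQ/dP = −22P = -211.200.
ε = (dQ/dP)(P/Q) = (-211.200)(9.6/405.240).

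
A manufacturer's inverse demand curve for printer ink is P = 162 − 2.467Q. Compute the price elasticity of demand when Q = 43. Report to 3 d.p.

At Q = 43, P = 162 − 2.467(43) = 55.92.
dP/dQ = −2.467, so dQ/dP = 1/(−2.467) = -0.405.
ε = (dQ/dP)(P/Q) = (-0.405)(55.92/43).

-0.527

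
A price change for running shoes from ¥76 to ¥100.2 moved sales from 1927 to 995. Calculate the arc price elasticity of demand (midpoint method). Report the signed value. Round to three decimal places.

-2.322

ΔQ = 995 − 1927 = -932; ΔP = 100.2 − 76 = 24.2.
Midpoints: P̄ = 88.10, Q̄ = 1461.0.
ε = (ΔQ/ΔP)(P̄/Q̄) = (-932/24.2)(88.10/1461.0).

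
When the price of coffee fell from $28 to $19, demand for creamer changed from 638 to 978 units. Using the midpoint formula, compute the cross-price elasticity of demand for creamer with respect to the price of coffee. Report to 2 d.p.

-1.10

ΔQ_x = 978 − 638 = 340; ΔP_y = 19 − 28 = -9.
Midpoints: P̄_y = 23.50, Q̄_x = 808.0.
ε_xy = (ΔQ_x/ΔP_y)(P̄_y/Q̄_x) = (340/-9)(23.50/808.0).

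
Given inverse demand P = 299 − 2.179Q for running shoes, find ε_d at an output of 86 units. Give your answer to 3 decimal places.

-0.596

At Q = 86, P = 299 − 2.179(86) = 111.61.
dP/dQ = −2.179, so dQ/dP = 1/(−2.179) = -0.459.
ε = (dQ/dP)(P/Q) = (-0.459)(111.61/86).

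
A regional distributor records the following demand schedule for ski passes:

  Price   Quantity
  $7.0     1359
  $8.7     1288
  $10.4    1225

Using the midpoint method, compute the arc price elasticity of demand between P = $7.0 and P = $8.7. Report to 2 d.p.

-0.25

At P = 7.0, Q = 1359; at P = 8.7, Q = 1288.
ΔQ = -71, ΔP = 1.7. Midpoints: P̄ = 7.85, Q̄ = 1323.5.
ε = (ΔQ/ΔP)(P̄/Q̄) = (-71/1.7)(7.85/1323.5).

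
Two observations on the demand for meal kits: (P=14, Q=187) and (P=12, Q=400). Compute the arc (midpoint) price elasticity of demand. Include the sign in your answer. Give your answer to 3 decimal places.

ΔQ = 400 − 187 = 213; ΔP = 12 − 14 = -2.
Midpoints: P̄ = 13.00, Q̄ = 293.5.
ε = (ΔQ/ΔP)(P̄/Q̄) = (213/-2)(13.00/293.5).

-4.717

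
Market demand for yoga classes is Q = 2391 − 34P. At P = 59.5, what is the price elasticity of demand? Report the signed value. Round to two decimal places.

-5.50

At P = 59.5, Q = 368.
dQ/dP = −34.
ε = (dQ/dP)(P/Q) = (-34)(59.5/368).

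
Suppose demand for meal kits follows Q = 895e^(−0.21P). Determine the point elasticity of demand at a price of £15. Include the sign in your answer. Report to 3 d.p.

At P = 15, Q = 38.353.
dQ/dP = −0.21·895e^(−0.21P) = −0.21Q = -8.054.
ε = (dQ/dP)(P/Q) = (-8.054)(15/38.353).
|ε| > 1, so demand is elastic at this price.

-3.150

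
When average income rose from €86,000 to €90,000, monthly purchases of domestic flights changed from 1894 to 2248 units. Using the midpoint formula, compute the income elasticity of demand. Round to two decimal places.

3.76

ΔQ = 354, ΔI = 4000. Midpoints: Ī = 88,000, Q̄ = 2071.0.
ε_I = (ΔQ/ΔI)(Ī/Q̄) = (354/4000)(88000/2071.0).
ε_I > 0, so the good is normal.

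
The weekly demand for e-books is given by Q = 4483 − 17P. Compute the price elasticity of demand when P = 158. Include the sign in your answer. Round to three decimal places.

At P = 158, Q = 1797.
dQ/dP = −17.
ε = (dQ/dP)(P/Q) = (-17)(158/1797).
|ε| > 1, so demand is elastic at this price.

-1.495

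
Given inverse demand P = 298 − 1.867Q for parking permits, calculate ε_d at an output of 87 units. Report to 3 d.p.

At Q = 87, P = 298 − 1.867(87) = 135.57.
dP/dQ = −1.867, so dQ/dP = 1/(−1.867) = -0.536.
ε = (dQ/dP)(P/Q) = (-0.536)(135.57/87).

-0.835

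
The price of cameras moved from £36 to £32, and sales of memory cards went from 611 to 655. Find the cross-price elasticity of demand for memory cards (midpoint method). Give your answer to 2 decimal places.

-0.59

ΔQ_x = 655 − 611 = 44; ΔP_y = 32 − 36 = -4.
Midpoints: P̄_y = 34.00, Q̄_x = 633.0.
ε_xy = (ΔQ_x/ΔP_y)(P̄_y/Q̄_x) = (44/-4)(34.00/633.0).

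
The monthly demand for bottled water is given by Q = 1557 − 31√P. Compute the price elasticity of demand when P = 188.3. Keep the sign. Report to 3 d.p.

At P = 188.3, Q = 1131.610.
dQ/dP = −31/(2√P) = -1.130.
ε = (dQ/dP)(P/Q) = (-1.130)(188.3/1131.610).
|ε| < 1, so demand is inelastic at this price.

-0.188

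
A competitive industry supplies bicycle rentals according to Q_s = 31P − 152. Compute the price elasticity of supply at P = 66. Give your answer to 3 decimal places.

At P = 66, Q_s = 1894.
dQ_s/dP = 31.
ε_s = (dQ_s/dP)(P/Q_s) = (31)(66/1894).

1.080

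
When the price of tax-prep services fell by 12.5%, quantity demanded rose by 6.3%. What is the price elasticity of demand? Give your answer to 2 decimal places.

-0.50

ε = %ΔQ / %ΔP = (6.3)/(-12.5) = -0.504.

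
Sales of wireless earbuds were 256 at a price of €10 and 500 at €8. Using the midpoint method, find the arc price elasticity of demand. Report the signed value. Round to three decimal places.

-2.905

ΔQ = 500 − 256 = 244; ΔP = 8 − 10 = -2.
Midpoints: P̄ = 9.00, Q̄ = 378.0.
ε = (ΔQ/ΔP)(P̄/Q̄) = (244/-2)(9.00/378.0).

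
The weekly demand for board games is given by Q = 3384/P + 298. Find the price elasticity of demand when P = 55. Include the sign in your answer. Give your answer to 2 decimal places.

At P = 55, Q = 359.527.
dQ/dP = −3384/P² = -1.119.
ε = (dQ/dP)(P/Q) = (-1.119)(55/359.527).

-0.17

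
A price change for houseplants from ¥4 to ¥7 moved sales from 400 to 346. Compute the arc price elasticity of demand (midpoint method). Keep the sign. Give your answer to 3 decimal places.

ΔQ = 346 − 400 = -54; ΔP = 7 − 4 = 3.
Midpoints: P̄ = 5.50, Q̄ = 373.0.
ε = (ΔQ/ΔP)(P̄/Q̄) = (-54/3)(5.50/373.0).

-0.265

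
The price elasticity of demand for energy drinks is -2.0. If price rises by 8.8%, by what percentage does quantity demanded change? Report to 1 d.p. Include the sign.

-17.6%

%ΔQ ≈ ε × %ΔP = (-2.0)(8.8%) = -17.60%.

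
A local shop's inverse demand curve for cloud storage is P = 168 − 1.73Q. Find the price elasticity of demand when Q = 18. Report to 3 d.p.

At Q = 18, P = 168 − 1.73(18) = 136.86.
dP/dQ = −1.73, so dQ/dP = 1/(−1.73) = -0.578.
ε = (dQ/dP)(P/Q) = (-0.578)(136.86/18).

-4.395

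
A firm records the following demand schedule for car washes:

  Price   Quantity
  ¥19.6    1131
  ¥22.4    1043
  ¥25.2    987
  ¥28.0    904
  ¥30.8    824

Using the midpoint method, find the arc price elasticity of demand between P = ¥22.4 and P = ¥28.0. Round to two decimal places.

At P = 22.4, Q = 1043; at P = 28.0, Q = 904.
ΔQ = -139, ΔP = 5.6. Midpoints: P̄ = 25.20, Q̄ = 973.5.
ε = (ΔQ/ΔP)(P̄/Q̄) = (-139/5.6)(25.20/973.5).

-0.64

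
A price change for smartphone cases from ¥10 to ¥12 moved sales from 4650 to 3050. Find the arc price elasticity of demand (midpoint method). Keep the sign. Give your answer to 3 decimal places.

-2.286

ΔQ = 3050 − 4650 = -1600; ΔP = 12 − 10 = 2.
Midpoints: P̄ = 11.00, Q̄ = 3850.0.
ε = (ΔQ/ΔP)(P̄/Q̄) = (-1600/2)(11.00/3850.0).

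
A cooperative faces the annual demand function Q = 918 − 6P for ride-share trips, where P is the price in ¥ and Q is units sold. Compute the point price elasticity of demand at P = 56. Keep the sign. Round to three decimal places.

At P = 56, Q = 582.
dQ/dP = −6.
ε = (dQ/dP)(P/Q) = (-6)(56/582).
|ε| < 1, so demand is inelastic at this price.

-0.577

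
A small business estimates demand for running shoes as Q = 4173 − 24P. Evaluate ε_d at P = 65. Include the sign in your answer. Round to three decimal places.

-0.597

At P = 65, Q = 2613.
dQ/dP = −24.
ε = (dQ/dP)(P/Q) = (-24)(65/2613).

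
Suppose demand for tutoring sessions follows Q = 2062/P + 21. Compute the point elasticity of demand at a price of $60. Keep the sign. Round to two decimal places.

At P = 60, Q = 55.367.
dQ/dP = −2062/P² = -0.573.
ε = (dQ/dP)(P/Q) = (-0.573)(60/55.367).

-0.62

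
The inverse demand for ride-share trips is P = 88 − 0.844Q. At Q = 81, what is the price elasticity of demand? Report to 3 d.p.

-0.287

At Q = 81, P = 88 − 0.844(81) = 19.64.
dP/dQ = −0.844, so dQ/dP = 1/(−0.844) = -1.185.
ε = (dQ/dP)(P/Q) = (-1.185)(19.64/81).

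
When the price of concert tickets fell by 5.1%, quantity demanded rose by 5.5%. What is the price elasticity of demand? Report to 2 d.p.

ε = %ΔQ / %ΔP = (5.5)/(-5.1) = -1.078.

-1.08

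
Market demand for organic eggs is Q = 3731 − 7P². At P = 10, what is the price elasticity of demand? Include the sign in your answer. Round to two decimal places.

-0.46

At P = 10, Q = 3031.
dQ/dP = −14P = -140.
ε = (dQ/dP)(P/Q) = (-140)(10/3031).
|ε| < 1, so demand is inelastic at this price.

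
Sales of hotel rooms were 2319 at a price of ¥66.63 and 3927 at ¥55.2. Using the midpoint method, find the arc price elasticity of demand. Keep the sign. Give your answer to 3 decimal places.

ΔQ = 3927 − 2319 = 1608; ΔP = 55.2 − 66.63 = -11.43.
Midpoints: P̄ = 60.91, Q̄ = 3123.0.
ε = (ΔQ/ΔP)(P̄/Q̄) = (1608/-11.43)(60.91/3123.0).

-2.744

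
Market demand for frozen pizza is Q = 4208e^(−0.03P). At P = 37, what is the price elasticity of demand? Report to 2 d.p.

-1.11

At P = 37, Q = 1386.784.
dQ/dP = −0.03·4208e^(−0.03P) = −0.03Q = -41.604.
ε = (dQ/dP)(P/Q) = (-41.604)(37/1386.784).
|ε| > 1, so demand is elastic at this price.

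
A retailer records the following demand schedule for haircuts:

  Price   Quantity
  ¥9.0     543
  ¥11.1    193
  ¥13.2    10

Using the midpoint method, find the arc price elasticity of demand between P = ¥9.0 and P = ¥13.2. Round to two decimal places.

At P = 9.0, Q = 543; at P = 13.2, Q = 10.
ΔQ = -533, ΔP = 4.2. Midpoints: P̄ = 11.10, Q̄ = 276.5.
ε = (ΔQ/ΔP)(P̄/Q̄) = (-533/4.2)(11.10/276.5).

-5.09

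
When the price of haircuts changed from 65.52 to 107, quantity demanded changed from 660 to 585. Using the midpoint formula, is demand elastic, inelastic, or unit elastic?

inelastic

Arc ε ≈ -0.251.
|ε| = 0.25 < 1.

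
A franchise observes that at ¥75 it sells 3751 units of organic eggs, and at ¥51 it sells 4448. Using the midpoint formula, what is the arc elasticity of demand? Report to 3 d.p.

ΔQ = 4448 − 3751 = 697; ΔP = 51 − 75 = -24.
Midpoints: P̄ = 63.00, Q̄ = 4099.5.
ε = (ΔQ/ΔP)(P̄/Q̄) = (697/-24)(63.00/4099.5).

-0.446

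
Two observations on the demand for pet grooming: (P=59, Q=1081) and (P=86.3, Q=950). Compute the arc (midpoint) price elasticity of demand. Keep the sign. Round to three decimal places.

-0.343

ΔQ = 950 − 1081 = -131; ΔP = 86.3 − 59 = 27.3.
Midpoints: P̄ = 72.65, Q̄ = 1015.5.
ε = (ΔQ/ΔP)(P̄/Q̄) = (-131/27.3)(72.65/1015.5).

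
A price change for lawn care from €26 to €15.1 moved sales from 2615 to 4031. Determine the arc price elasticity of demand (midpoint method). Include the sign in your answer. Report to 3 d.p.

-0.803

ΔQ = 4031 − 2615 = 1416; ΔP = 15.1 − 26 = -10.9.
Midpoints: P̄ = 20.55, Q̄ = 3323.0.
ε = (ΔQ/ΔP)(P̄/Q̄) = (1416/-10.9)(20.55/3323.0).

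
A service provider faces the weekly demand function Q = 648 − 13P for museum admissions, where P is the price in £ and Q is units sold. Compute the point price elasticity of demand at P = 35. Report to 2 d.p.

At P = 35, Q = 193.
dQ/dP = −13.
ε = (dQ/dP)(P/Q) = (-13)(35/193).

-2.36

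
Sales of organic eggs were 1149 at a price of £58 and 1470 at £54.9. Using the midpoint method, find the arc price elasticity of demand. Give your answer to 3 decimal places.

-4.464

ΔQ = 1470 − 1149 = 321; ΔP = 54.9 − 58 = -3.1.
Midpoints: P̄ = 56.45, Q̄ = 1309.5.
ε = (ΔQ/ΔP)(P̄/Q̄) = (321/-3.1)(56.45/1309.5).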